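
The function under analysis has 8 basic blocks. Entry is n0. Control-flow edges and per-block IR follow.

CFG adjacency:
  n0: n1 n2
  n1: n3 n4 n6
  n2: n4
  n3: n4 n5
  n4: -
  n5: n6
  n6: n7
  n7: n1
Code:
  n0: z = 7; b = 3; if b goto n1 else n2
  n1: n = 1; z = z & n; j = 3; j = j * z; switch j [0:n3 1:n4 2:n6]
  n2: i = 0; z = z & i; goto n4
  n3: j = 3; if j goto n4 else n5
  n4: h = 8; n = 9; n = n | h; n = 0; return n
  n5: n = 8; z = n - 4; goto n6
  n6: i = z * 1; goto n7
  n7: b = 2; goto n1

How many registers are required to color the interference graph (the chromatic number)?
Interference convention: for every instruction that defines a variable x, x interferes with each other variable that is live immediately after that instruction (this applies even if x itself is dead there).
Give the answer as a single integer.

Answer: 2

Analysis:
Block summaries:
  n0 def {b,z} use ∅
  n1 def {j,n,z} use {z}
  n2 def {i,z} use {z}
  n3 def {j} use ∅
  n4 def {h,n} use ∅
  n5 def {n,z} use ∅
  n6 def {i} use {z}
  n7 def {b} use ∅

Live sets:
  n0 li=∅ lo={z}
  n1 li={z} lo={z}
  n2 li={z} lo=∅
  n3 li=∅ lo=∅
  n4 li=∅ lo=∅
  n5 li=∅ lo={z}
  n6 li={z} lo={z}
  n7 li={z} lo={z}

Interference:
  b: {z}
  h: {n}
  i: {z}
  j: {z}
  n: {h,z}
  z: {b,i,j,n}

Registers:
  clique {b,z} ⇒ need ≥ 2
  2-colouring: R0={h,z}  R1={b,i,j,n}
  χ = 2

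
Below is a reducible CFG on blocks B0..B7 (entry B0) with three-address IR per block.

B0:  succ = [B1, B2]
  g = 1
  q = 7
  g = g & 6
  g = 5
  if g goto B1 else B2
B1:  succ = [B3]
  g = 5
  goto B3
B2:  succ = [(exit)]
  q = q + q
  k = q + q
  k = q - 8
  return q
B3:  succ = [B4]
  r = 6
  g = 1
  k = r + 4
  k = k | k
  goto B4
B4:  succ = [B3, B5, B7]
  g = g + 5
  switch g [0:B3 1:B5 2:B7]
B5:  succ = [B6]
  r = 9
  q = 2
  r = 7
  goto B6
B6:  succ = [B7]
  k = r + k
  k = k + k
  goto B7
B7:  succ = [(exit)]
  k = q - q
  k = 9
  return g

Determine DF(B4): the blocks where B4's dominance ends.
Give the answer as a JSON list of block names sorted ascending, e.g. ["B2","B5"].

Answer: ["B3"]

Working:
idom tree: B1←B0 B2←B0 B3←B1 B4←B3 B5←B4 B6←B5 B7←B4
Dom at joins:
  B3: preds {B1,B4}: {B0,B1} ∩ {B0,B1,B3,B4} = {B0,B1}; idom=B1
  B7: preds {B4,B6}: {B0,B1,B3,B4} ∩ {B0,B1,B3,B4,B5,B6} = {B0,B1,B3,B4}; idom=B4

DF derivation:
  B3←B1: walk · to B1
  B3←B4: walk B4→B3 to B1
  B7←B4: walk · to B4
  B7←B6: walk B6→B5 to B4
  DF(B0)=∅
  DF(B1)=∅
  DF(B2)=∅
  DF(B3)={B3}
  DF(B4)={B3}
  DF(B5)={B7}
  DF(B6)={B7}
  DF(B7)=∅

DF(B4) = ["B3"]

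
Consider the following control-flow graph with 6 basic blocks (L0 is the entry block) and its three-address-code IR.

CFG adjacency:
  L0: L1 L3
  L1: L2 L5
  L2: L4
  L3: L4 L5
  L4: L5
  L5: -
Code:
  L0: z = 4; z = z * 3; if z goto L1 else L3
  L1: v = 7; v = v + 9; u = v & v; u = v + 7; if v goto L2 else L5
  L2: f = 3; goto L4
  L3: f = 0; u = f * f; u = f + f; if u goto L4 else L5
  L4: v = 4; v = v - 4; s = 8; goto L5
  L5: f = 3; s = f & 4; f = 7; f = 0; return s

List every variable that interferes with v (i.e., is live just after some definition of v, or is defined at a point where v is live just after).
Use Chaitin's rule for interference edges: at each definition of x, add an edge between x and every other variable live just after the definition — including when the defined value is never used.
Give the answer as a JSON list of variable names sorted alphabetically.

Answer: ["u"]

Analysis:
Block summaries:
  L0: {z} / ∅
  L1: {u,v} / ∅
  L2: {f} / ∅
  L3: {f,u} / ∅
  L4: {s,v} / ∅
  L5: {f,s} / ∅

Live sets:
  L0: in=∅ out=∅
  L1: in=∅ out=∅
  L2: in=∅ out=∅
  L3: in=∅ out=∅
  L4: in=∅ out=∅
  L5: in=∅ out=∅

Interference:
  f — {s,u}
  s — {f}
  u — {f,v}
  v — {u}
  z — ∅

N(v) = ["u"]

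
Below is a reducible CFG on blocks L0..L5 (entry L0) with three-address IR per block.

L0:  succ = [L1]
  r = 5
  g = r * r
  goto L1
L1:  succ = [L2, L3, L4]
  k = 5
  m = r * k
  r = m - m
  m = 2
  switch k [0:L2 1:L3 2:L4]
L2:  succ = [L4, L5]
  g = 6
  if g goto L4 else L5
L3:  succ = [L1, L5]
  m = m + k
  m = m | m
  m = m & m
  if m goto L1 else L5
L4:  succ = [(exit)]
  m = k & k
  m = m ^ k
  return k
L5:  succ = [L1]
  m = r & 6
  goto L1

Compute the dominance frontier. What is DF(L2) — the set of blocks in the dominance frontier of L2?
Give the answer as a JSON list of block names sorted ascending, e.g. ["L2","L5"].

Answer: ["L4", "L5"]

Derivation:
idom tree: L1←L0 L2←L1 L3←L1 L4←L1 L5←L1
Dom at joins:
  L1: preds {L0,L3,L5}: {L0} ∩ {L0,L1,L3} ∩ {L0,L1,L5} = {L0}; idom=L0
  L4: preds {L1,L2}: {L0,L1} ∩ {L0,L1,L2} = {L0,L1}; idom=L1
  L5: preds {L2,L3}: {L0,L1,L2} ∩ {L0,L1,L3} = {L0,L1}; idom=L1

DF walk-up:
  join L1 pred L0: · stop@L0
  join L1 pred L3: L3→L1 stop@L0
  join L1 pred L5: L5→L1 stop@L0
  join L4 pred L1: · stop@L1
  join L4 pred L2: L2 stop@L1
  join L5 pred L2: L2 stop@L1
  join L5 pred L3: L3 stop@L1
  L0 → ∅
  L1 → {L1}
  L2 → {L4,L5}
  L3 → {L1,L5}
  L4 → ∅
  L5 → {L1}

DF(L2) = ["L4", "L5"]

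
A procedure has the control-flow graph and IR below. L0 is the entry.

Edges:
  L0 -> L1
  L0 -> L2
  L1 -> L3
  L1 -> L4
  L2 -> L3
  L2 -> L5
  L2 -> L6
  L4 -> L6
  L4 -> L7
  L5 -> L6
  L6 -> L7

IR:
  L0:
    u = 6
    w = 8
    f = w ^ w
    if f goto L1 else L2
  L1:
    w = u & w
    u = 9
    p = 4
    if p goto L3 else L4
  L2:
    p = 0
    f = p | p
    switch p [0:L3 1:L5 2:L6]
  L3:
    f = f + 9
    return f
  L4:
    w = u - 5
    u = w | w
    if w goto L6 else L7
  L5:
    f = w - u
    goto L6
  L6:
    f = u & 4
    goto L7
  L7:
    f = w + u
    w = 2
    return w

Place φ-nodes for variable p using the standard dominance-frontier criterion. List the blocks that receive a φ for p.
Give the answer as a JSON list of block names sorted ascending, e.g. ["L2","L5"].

idom tree: L1←L0 L2←L0 L3←L0 L4←L1 L5←L2 L6←L0 L7←L0
Join-block Dom:
  L3: preds {L1,L2}: {L0,L1} ∩ {L0,L2} = {L0}; idom=L0
  L6: preds {L2,L4,L5}: {L0,L2} ∩ {L0,L1,L4} ∩ {L0,L2,L5} = {L0}; idom=L0
  L7: preds {L4,L6}: {L0,L1,L4} ∩ {L0,L6} = {L0}; idom=L0

DF walk-up:
  join L3 pred L1: L1 stop@L0
  join L3 pred L2: L2 stop@L0
  join L6 pred L2: L2 stop@L0
  join L6 pred L4: L4→L1 stop@L0
  join L6 pred L5: L5→L2 stop@L0
  join L7 pred L4: L4→L1 stop@L0
  join L7 pred L6: L6 stop@L0
  L0: DF=∅
  L1: DF={L3,L6,L7}
  L2: DF={L3,L6}
  L3: DF=∅
  L4: DF={L6,L7}
  L5: DF={L6}
  L6: DF={L7}
  L7: DF=∅

φ for p: defs {L1,L2}
  DF⁺ = {L3,L6,L7}

Answer: ["L3", "L6", "L7"]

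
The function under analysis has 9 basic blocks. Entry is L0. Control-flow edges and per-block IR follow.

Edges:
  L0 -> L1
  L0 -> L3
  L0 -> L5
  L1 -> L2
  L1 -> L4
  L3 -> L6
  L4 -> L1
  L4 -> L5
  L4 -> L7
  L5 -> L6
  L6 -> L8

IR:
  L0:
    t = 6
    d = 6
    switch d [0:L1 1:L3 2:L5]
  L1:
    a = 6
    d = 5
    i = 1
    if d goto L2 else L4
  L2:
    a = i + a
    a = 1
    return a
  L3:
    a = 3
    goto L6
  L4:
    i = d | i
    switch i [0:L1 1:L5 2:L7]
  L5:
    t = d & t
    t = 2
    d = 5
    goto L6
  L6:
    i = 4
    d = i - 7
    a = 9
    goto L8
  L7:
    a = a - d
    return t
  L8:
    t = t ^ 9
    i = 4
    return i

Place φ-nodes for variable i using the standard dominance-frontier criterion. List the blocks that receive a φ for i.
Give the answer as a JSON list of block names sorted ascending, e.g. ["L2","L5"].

idom tree: L1←L0 L2←L1 L3←L0 L4←L1 L5←L0 L6←L0 L7←L4 L8←L6
Dom at joins:
  L1: preds {L0,L4}: {L0} ∩ {L0,L1,L4} = {L0}; idom=L0
  L5: preds {L0,L4}: {L0} ∩ {L0,L1,L4} = {L0}; idom=L0
  L6: preds {L3,L5}: {L0,L3} ∩ {L0,L5} = {L0}; idom=L0

DF derivation:
  L1←L0: walk · to L0
  L1←L4: walk L4→L1 to L0
  L5←L0: walk · to L0
  L5←L4: walk L4→L1 to L0
  L6←L3: walk L3 to L0
  L6←L5: walk L5 to L0
  L0: DF=∅
  L1: DF={L1,L5}
  L2: DF=∅
  L3: DF={L6}
  L4: DF={L1,L5}
  L5: DF={L6}
  L6: DF=∅
  L7: DF=∅
  L8: DF=∅

φ for i: defs {L1,L4,L6,L8}
  DF⁺ = {L1,L5,L6}

Answer: ["L1", "L5", "L6"]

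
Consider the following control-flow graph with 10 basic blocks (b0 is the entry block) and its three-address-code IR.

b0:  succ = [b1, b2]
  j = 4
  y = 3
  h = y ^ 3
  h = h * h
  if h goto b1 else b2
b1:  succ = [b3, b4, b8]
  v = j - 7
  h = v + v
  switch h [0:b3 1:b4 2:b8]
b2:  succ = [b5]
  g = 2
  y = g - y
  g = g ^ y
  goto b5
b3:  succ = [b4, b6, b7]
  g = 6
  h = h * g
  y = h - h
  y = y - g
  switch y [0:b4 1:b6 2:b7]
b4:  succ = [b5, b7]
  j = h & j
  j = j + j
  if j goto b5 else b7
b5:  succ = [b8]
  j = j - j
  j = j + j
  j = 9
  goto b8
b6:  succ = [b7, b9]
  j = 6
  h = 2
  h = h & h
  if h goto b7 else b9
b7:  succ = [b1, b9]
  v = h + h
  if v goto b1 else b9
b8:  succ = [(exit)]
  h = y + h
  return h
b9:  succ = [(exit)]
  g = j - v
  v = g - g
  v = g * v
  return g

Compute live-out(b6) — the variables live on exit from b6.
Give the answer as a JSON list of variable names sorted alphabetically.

def/use:
  b0 def {h,j,y} use ∅
  b1 def {h,v} use {j}
  b2 def {g,y} use {y}
  b3 def {g,h,y} use {h}
  b4 def {j} use {h,j}
  b5 def {j} use {j}
  b6 def {h,j} use ∅
  b7 def {v} use {h}
  b8 def {h} use {h,y}
  b9 def {g,v} use {j,v}

Liveness:
  b0 li=∅ lo={h,j,y}
  b1 li={j,y} lo={h,j,v,y}
  b2 li={h,j,y} lo={h,j,y}
  b3 li={h,j,v} lo={h,j,v,y}
  b4 li={h,j,y} lo={h,j,y}
  b5 li={h,j,y} lo={h,y}
  b6 li={v,y} lo={h,j,v,y}
  b7 li={h,j,y} lo={j,v,y}
  b8 li={h,y} lo=∅
  b9 li={j,v} lo=∅

live-out(b6) = ["h", "j", "v", "y"]

Answer: ["h", "j", "v", "y"]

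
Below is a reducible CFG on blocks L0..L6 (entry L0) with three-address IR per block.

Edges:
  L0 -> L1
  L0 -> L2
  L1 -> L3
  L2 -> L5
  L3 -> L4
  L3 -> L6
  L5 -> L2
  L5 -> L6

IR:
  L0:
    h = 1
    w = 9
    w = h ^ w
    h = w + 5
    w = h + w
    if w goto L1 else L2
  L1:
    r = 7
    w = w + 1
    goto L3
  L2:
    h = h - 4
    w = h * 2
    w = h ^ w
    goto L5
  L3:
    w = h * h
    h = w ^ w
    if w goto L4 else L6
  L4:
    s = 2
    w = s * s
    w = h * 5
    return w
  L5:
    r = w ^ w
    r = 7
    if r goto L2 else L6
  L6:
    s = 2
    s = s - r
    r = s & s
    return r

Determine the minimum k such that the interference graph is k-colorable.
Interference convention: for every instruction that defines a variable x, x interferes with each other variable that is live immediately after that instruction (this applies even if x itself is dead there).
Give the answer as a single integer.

Answer: 3

Analysis:
Block summaries:
  L0: def={h,w} ue=∅
  L1: def={r,w} ue={w}
  L2: def={h,w} ue={h}
  L3: def={h,w} ue={h}
  L4: def={s,w} ue={h}
  L5: def={r} ue={w}
  L6: def={r,s} ue={r}

Liveness:
  L0 li=∅ lo={h,w}
  L1 li={h,w} lo={h,r}
  L2 li={h} lo={h,w}
  L3 li={h,r} lo={h,r}
  L4 li={h} lo=∅
  L5 li={h,w} lo={h,r}
  L6 li={r} lo=∅

Interference:
  h: {r,s,w}
  r: {h,s,w}
  s: {h,r}
  w: {h,r}

Colouring:
  clique {h,r,s} ⇒ need ≥ 3
  3-colouring: c0={h}  c1={r}  c2={s,w}
  χ = 3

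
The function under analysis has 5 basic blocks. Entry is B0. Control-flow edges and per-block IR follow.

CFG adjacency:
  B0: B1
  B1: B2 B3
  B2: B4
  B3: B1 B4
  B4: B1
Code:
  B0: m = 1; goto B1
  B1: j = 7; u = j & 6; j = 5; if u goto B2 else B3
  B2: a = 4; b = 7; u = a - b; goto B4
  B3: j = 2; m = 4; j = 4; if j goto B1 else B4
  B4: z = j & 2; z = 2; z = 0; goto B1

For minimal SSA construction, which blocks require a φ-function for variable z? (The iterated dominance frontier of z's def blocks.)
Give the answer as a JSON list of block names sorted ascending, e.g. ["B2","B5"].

idom tree: B1←B0 B2←B1 B3←B1 B4←B1
Dom∩ at merges:
  B1: preds {B0,B3,B4}: {B0} ∩ {B0,B1,B3} ∩ {B0,B1,B4} = {B0}; idom=B0
  B4: preds {B2,B3}: {B0,B1,B2} ∩ {B0,B1,B3} = {B0,B1}; idom=B1

DF walk-up:
  B1←B0: walk · to B0
  B1←B3: walk B3→B1 to B0
  B1←B4: walk B4→B1 to B0
  B4←B2: walk B2 to B1
  B4←B3: walk B3 to B1
  B0 → ∅
  B1 → {B1}
  B2 → {B4}
  B3 → {B1,B4}
  B4 → {B1}

φ for z: defs {B4}
  DF⁺ = {B1}

Answer: ["B1"]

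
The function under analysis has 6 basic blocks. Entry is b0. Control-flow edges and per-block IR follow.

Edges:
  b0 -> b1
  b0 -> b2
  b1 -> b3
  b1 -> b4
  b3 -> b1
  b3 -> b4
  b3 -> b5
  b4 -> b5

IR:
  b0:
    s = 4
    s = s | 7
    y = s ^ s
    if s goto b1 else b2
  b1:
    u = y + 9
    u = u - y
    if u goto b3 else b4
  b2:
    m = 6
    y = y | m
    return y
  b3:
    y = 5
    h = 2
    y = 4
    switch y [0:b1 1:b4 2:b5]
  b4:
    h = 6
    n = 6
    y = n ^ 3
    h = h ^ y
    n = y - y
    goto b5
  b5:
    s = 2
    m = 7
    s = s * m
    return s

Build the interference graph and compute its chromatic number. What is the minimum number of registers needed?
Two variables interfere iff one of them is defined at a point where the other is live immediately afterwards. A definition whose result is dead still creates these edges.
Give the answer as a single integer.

def/use:
  b0 def {s,y} use ∅
  b1 def {u} use {y}
  b2 def {m,y} use {y}
  b3 def {h,y} use ∅
  b4 def {h,n,y} use ∅
  b5 def {m,s} use ∅

Live sets:
  b0 li=∅ lo={y}
  b1 li={y} lo=∅
  b2 li={y} lo=∅
  b3 li=∅ lo={y}
  b4 li=∅ lo=∅
  b5 li=∅ lo=∅

Interfere edges:
  h: {n,y}
  m: {s,y}
  n: {h}
  s: {m,y}
  u: {y}
  y: {h,m,s,u}

Colouring:
  lower bound: {m,s,y} mutually conflict ⇒ χ ≥ 3
  3-colouring: r0={n,y}  r1={h,m,u}  r2={s}
  χ = 3

Answer: 3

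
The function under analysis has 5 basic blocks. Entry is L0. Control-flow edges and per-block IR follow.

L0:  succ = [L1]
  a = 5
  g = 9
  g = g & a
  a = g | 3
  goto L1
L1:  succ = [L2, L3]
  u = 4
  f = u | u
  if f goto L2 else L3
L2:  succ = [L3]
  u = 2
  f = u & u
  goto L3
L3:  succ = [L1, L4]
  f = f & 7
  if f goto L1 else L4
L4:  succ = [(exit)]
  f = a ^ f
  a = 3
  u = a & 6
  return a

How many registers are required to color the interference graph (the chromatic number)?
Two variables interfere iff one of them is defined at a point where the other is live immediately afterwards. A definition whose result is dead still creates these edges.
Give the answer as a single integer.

Answer: 2

Working:
Per-block:
  L0: {a,g} / ∅
  L1: {f,u} / ∅
  L2: {f,u} / ∅
  L3: {f} / {f}
  L4: {a,f,u} / {a,f}

Live sets:
  live L0: ∅→{a}
  live L1: {a}→{a,f}
  live L2: {a}→{a,f}
  live L3: {a,f}→{a,f}
  live L4: {a,f}→∅

Interference:
  a — {f,g,u}
  f — {a}
  g — {a}
  u — {a}

Registers:
  clique {a,f} ⇒ need ≥ 2
  assign a→r0 f→r1 g→r1 u→r1 — no edge inside a register ⇒ χ ≤ 2
  χ = 2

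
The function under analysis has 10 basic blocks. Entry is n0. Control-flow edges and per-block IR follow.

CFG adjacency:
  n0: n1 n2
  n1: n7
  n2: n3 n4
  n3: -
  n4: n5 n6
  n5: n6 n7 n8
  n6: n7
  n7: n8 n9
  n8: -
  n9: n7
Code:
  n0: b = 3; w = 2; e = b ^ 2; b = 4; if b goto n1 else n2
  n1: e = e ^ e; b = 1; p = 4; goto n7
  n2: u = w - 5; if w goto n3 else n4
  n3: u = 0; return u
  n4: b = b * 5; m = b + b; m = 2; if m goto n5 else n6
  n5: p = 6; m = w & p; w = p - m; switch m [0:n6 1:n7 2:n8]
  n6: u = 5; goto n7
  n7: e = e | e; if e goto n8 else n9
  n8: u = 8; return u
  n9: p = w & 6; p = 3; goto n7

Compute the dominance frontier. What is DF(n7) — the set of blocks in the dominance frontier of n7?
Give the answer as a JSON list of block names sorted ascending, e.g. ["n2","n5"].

idom tree: n1←n0 n2←n0 n3←n2 n4←n2 n5←n4 n6←n4 n7←n0 n8←n0 n9←n7
Dom∩ at merges:
  n6: preds {n4,n5}: {n0,n2,n4} ∩ {n0,n2,n4,n5} = {n0,n2,n4}; idom=n4
  n7: preds {n1,n5,n6,n9}: {n0,n1} ∩ {n0,n2,n4,n5} ∩ {n0,n2,n4,n6} ∩ {n0,n7,n9} = {n0}; idom=n0
  n8: preds {n5,n7}: {n0,n2,n4,n5} ∩ {n0,n7} = {n0}; idom=n0

DF walk-up:
  n6←n4: walk · to n4
  n6←n5: walk n5 to n4
  n7←n1: walk n1 to n0
  n7←n5: walk n5→n4→n2 to n0
  n7←n6: walk n6→n4→n2 to n0
  n7←n9: walk n9→n7 to n0
  n8←n5: walk n5→n4→n2 to n0
  n8←n7: walk n7 to n0
  n0 → ∅
  n1 → {n7}
  n2 → {n7,n8}
  n3 → ∅
  n4 → {n7,n8}
  n5 → {n6,n7,n8}
  n6 → {n7}
  n7 → {n7,n8}
  n8 → ∅
  n9 → {n7}

DF(n7) = ["n7", "n8"]

Answer: ["n7", "n8"]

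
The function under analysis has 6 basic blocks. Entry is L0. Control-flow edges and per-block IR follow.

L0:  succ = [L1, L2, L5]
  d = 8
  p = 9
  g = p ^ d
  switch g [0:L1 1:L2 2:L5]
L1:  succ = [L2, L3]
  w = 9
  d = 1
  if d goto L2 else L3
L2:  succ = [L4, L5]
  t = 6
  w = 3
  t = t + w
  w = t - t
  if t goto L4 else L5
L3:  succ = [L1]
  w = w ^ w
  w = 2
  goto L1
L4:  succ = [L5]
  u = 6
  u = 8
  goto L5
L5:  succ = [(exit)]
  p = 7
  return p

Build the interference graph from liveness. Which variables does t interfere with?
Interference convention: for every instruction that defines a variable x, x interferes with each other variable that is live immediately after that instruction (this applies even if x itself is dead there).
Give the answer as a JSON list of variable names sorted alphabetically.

Block summaries:
  L0: {d,g,p} / ∅
  L1: {d,w} / ∅
  L2: {t,w} / ∅
  L3: {w} / {w}
  L4: {u} / ∅
  L5: {p} / ∅

Live sets:
  live L0: ∅→∅
  live L1: ∅→{w}
  live L2: ∅→∅
  live L3: {w}→∅
  live L4: ∅→∅
  live L5: ∅→∅

Interference:
  d — {p,w}
  g — ∅
  p — {d}
  t — {w}
  u — ∅
  w — {d,t}

N(t) = ["w"]

Answer: ["w"]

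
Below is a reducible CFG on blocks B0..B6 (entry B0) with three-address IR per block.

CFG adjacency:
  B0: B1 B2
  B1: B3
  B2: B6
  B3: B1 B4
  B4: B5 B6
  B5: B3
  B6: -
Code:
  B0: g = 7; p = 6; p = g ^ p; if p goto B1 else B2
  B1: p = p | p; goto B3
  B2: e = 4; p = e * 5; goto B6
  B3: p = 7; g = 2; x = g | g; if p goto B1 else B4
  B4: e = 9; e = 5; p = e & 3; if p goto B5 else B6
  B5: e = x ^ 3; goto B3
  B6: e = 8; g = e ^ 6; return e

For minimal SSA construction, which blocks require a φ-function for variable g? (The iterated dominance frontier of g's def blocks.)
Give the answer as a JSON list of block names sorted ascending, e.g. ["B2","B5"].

Answer: ["B1", "B3", "B6"]

Derivation:
idom tree: B1←B0 B2←B0 B3←B1 B4←B3 B5←B4 B6←B0
Join-block Dom:
  B1: preds {B0,B3}: {B0} ∩ {B0,B1,B3} = {B0}; idom=B0
  B3: preds {B1,B5}: {B0,B1} ∩ {B0,B1,B3,B4,B5} = {B0,B1}; idom=B1
  B6: preds {B2,B4}: {B0,B2} ∩ {B0,B1,B3,B4} = {B0}; idom=B0

Frontier:
  join B1 pred B0: · stop@B0
  join B1 pred B3: B3→B1 stop@B0
  join B3 pred B1: · stop@B1
  join B3 pred B5: B5→B4→B3 stop@B1
  join B6 pred B2: B2 stop@B0
  join B6 pred B4: B4→B3→B1 stop@B0
  B0: DF=∅
  B1: DF={B1,B6}
  B2: DF={B6}
  B3: DF={B1,B3,B6}
  B4: DF={B3,B6}
  B5: DF={B3}
  B6: DF=∅

φ for g: defs {B0,B3,B6}
  DF⁺ = {B1,B3,B6}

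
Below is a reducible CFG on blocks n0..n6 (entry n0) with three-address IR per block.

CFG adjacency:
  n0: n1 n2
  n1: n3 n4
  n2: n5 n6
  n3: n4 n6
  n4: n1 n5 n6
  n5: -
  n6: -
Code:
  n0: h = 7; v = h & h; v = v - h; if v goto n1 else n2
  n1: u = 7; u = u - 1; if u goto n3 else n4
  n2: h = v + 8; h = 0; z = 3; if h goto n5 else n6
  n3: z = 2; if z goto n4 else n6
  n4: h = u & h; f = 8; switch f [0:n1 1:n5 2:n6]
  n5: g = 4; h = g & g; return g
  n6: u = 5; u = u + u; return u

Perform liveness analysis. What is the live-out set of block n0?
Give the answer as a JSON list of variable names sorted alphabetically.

Answer: ["h", "v"]

Working:
Per-block:
  n0: def={h,v} ue=∅
  n1: def={u} ue=∅
  n2: def={h,z} ue={v}
  n3: def={z} ue=∅
  n4: def={f,h} ue={h,u}
  n5: def={g,h} ue=∅
  n6: def={u} ue=∅

Liveness:
  n0: in=∅ out={h,v}
  n1: in={h} out={h,u}
  n2: in={v} out=∅
  n3: in={h,u} out={h,u}
  n4: in={h,u} out={h}
  n5: in=∅ out=∅
  n6: in=∅ out=∅

live-out(n0) = ["h", "v"]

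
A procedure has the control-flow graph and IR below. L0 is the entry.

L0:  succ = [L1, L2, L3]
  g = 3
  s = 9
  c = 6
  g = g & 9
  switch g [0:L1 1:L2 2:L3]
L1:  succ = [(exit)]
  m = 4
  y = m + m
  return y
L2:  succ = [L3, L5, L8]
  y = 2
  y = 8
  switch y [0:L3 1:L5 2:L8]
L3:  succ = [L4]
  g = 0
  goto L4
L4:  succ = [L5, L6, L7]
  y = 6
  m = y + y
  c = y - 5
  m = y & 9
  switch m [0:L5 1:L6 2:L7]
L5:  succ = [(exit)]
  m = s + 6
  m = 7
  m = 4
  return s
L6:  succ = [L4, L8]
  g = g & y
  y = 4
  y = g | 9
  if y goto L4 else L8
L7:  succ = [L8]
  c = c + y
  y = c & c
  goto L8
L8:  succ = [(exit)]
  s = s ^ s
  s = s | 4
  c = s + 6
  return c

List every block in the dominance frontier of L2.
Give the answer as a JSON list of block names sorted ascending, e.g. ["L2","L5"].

idom tree: L1←L0 L2←L0 L3←L0 L4←L3 L5←L0 L6←L4 L7←L4 L8←L0
Dom∩ at merges:
  L3: preds {L0,L2}: {L0} ∩ {L0,L2} = {L0}; idom=L0
  L4: preds {L3,L6}: {L0,L3} ∩ {L0,L3,L4,L6} = {L0,L3}; idom=L3
  L5: preds {L2,L4}: {L0,L2} ∩ {L0,L3,L4} = {L0}; idom=L0
  L8: preds {L2,L6,L7}: {L0,L2} ∩ {L0,L3,L4,L6} ∩ {L0,L3,L4,L7} = {L0}; idom=L0

DF derivation:
  join L3 pred L0: · stop@L0
  join L3 pred L2: L2 stop@L0
  join L4 pred L3: · stop@L3
  join L4 pred L6: L6→L4 stop@L3
  join L5 pred L2: L2 stop@L0
  join L5 pred L4: L4→L3 stop@L0
  join L8 pred L2: L2 stop@L0
  join L8 pred L6: L6→L4→L3 stop@L0
  join L8 pred L7: L7→L4→L3 stop@L0
  DF(L0)=∅
  DF(L1)=∅
  DF(L2)={L3,L5,L8}
  DF(L3)={L5,L8}
  DF(L4)={L4,L5,L8}
  DF(L5)=∅
  DF(L6)={L4,L8}
  DF(L7)={L8}
  DF(L8)=∅

DF(L2) = ["L3", "L5", "L8"]

Answer: ["L3", "L5", "L8"]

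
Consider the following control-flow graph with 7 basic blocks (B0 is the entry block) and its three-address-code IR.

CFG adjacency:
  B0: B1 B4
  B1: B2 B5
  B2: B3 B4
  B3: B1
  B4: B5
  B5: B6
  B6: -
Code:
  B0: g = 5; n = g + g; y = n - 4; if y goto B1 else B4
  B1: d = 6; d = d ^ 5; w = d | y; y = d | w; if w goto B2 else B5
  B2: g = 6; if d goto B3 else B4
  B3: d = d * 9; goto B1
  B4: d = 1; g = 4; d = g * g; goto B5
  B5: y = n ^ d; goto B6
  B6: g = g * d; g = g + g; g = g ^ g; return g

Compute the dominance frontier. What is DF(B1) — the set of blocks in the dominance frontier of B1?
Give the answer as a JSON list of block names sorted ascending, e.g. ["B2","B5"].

idom tree: B1←B0 B2←B1 B3←B2 B4←B0 B5←B0 B6←B5
Dom at joins:
  B1: preds {B0,B3}: {B0} ∩ {B0,B1,B2,B3} = {B0}; idom=B0
  B4: preds {B0,B2}: {B0} ∩ {B0,B1,B2} = {B0}; idom=B0
  B5: preds {B1,B4}: {B0,B1} ∩ {B0,B4} = {B0}; idom=B0

DF derivation:
  join B1 pred B0: · stop@B0
  join B1 pred B3: B3→B2→B1 stop@B0
  join B4 pred B0: · stop@B0
  join B4 pred B2: B2→B1 stop@B0
  join B5 pred B1: B1 stop@B0
  join B5 pred B4: B4 stop@B0
  B0 → ∅
  B1 → {B1,B4,B5}
  B2 → {B1,B4}
  B3 → {B1}
  B4 → {B5}
  B5 → ∅
  B6 → ∅

DF(B1) = ["B1", "B4", "B5"]

Answer: ["B1", "B4", "B5"]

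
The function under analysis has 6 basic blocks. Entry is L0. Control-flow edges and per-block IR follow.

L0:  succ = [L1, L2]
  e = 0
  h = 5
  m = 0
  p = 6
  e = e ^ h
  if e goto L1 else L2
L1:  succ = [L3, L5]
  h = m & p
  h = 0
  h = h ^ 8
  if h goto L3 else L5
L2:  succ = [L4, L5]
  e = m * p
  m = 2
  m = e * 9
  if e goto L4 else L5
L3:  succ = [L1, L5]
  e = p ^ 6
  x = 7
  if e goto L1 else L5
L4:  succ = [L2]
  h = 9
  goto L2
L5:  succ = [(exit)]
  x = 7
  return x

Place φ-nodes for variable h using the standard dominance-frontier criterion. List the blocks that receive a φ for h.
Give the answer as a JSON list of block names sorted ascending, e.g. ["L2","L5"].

Answer: ["L1", "L2", "L5"]

Working:
idom tree: L1←L0 L2←L0 L3←L1 L4←L2 L5←L0
Dom at joins:
  L1: preds {L0,L3}: {L0} ∩ {L0,L1,L3} = {L0}; idom=L0
  L2: preds {L0,L4}: {L0} ∩ {L0,L2,L4} = {L0}; idom=L0
  L5: preds {L1,L2,L3}: {L0,L1} ∩ {L0,L2} ∩ {L0,L1,L3} = {L0}; idom=L0

DF derivation:
  join L1 pred L0: · stop@L0
  join L1 pred L3: L3→L1 stop@L0
  join L2 pred L0: · stop@L0
  join L2 pred L4: L4→L2 stop@L0
  join L5 pred L1: L1 stop@L0
  join L5 pred L2: L2 stop@L0
  join L5 pred L3: L3→L1 stop@L0
  L0 → ∅
  L1 → {L1,L5}
  L2 → {L2,L5}
  L3 → {L1,L5}
  L4 → {L2}
  L5 → ∅

φ for h: defs {L0,L1,L4}
  DF⁺ = {L1,L2,L5}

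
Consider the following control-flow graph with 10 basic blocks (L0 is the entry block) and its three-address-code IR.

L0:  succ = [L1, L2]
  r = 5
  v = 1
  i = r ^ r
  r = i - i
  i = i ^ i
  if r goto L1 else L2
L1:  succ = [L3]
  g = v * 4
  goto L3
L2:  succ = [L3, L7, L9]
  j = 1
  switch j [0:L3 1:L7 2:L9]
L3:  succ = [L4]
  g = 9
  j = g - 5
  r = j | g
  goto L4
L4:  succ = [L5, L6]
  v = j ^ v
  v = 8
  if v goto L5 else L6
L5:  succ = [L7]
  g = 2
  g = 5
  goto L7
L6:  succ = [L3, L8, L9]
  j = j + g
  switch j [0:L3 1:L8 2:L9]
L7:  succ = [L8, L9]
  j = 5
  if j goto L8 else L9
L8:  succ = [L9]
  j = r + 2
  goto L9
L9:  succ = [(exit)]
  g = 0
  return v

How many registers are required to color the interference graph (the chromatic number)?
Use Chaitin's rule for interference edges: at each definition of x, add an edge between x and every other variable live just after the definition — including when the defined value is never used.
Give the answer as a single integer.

Answer: 4

Analysis:
def/use:
  L0 def {i,r,v} use ∅
  L1 def {g} use {v}
  L2 def {j} use ∅
  L3 def {g,j,r} use ∅
  L4 def {v} use {j,v}
  L5 def {g} use ∅
  L6 def {j} use {g,j}
  L7 def {j} use ∅
  L8 def {j} use {r}
  L9 def {g} use {v}

Liveness:
  L0: in=∅ out={r,v}
  L1: in={v} out={v}
  L2: in={r,v} out={r,v}
  L3: in={v} out={g,j,r,v}
  L4: in={g,j,r,v} out={g,j,r,v}
  L5: in={r,v} out={r,v}
  L6: in={g,j,r,v} out={r,v}
  L7: in={r,v} out={r,v}
  L8: in={r,v} out={v}
  L9: in={v} out=∅

Interfere edges:
  g↔{j,r,v}
  i↔{r,v}
  j↔{g,r,v}
  r↔{g,i,j,v}
  v↔{g,i,j,r}

Colouring:
  lower bound: {g,j,r,v} mutually conflict ⇒ χ ≥ 4
  4-colouring: c0={r}  c1={v}  c2={g,i}  c3={j}
  χ = 4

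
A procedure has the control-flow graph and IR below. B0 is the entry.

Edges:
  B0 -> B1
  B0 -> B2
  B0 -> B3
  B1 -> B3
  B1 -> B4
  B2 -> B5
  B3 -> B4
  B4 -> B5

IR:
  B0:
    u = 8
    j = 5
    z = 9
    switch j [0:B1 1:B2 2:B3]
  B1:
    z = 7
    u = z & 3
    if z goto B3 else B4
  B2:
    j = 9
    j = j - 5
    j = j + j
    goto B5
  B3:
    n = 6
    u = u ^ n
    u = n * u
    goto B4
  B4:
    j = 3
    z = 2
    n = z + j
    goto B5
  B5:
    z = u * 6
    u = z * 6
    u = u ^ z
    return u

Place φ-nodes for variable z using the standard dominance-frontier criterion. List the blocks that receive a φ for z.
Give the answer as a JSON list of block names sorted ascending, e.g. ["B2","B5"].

idom tree: B1←B0 B2←B0 B3←B0 B4←B0 B5←B0
Join-block Dom:
  B3: preds {B0,B1}: {B0} ∩ {B0,B1} = {B0}; idom=B0
  B4: preds {B1,B3}: {B0,B1} ∩ {B0,B3} = {B0}; idom=B0
  B5: preds {B2,B4}: {B0,B2} ∩ {B0,B4} = {B0}; idom=B0

DF derivation:
  join B3 pred B0: · stop@B0
  join B3 pred B1: B1 stop@B0
  join B4 pred B1: B1 stop@B0
  join B4 pred B3: B3 stop@B0
  join B5 pred B2: B2 stop@B0
  join B5 pred B4: B4 stop@B0
  B0: DF=∅
  B1: DF={B3,B4}
  B2: DF={B5}
  B3: DF={B4}
  B4: DF={B5}
  B5: DF=∅

φ for z: defs {B0,B1,B4,B5}
  DF⁺ = {B3,B4,B5}

Answer: ["B3", "B4", "B5"]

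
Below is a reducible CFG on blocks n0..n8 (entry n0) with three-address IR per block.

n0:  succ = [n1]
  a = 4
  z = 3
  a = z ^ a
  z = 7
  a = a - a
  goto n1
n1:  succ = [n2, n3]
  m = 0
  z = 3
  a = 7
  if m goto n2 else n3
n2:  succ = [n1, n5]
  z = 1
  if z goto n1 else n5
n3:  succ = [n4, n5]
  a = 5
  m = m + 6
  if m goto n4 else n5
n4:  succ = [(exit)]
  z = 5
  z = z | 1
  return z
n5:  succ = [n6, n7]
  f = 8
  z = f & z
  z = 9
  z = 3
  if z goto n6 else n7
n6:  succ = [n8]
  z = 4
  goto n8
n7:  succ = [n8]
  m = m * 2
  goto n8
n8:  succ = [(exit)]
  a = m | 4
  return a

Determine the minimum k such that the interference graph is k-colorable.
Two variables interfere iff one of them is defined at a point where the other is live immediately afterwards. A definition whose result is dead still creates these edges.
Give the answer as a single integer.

Answer: 3

Analysis:
Per-block:
  n0 def {a,z} use ∅
  n1 def {a,m,z} use ∅
  n2 def {z} use ∅
  n3 def {a,m} use {m}
  n4 def {z} use ∅
  n5 def {f,z} use {z}
  n6 def {z} use ∅
  n7 def {m} use {m}
  n8 def {a} use {m}

Live sets:
  live n0: ∅→∅
  live n1: ∅→{m,z}
  live n2: {m}→{m,z}
  live n3: {m,z}→{m,z}
  live n4: ∅→∅
  live n5: {m,z}→{m}
  live n6: {m}→{m}
  live n7: {m}→{m}
  live n8: {m}→∅

Interfere edges:
  a: {m,z}
  f: {m,z}
  m: {a,f,z}
  z: {a,f,m}

Chromatic number:
  {a,m,z} pairwise interfere (3-clique) ⇒ χ ≥ 3
  assign a→R2 f→R2 m→R0 z→R1 — no edge inside a register ⇒ χ ≤ 3
  χ = 3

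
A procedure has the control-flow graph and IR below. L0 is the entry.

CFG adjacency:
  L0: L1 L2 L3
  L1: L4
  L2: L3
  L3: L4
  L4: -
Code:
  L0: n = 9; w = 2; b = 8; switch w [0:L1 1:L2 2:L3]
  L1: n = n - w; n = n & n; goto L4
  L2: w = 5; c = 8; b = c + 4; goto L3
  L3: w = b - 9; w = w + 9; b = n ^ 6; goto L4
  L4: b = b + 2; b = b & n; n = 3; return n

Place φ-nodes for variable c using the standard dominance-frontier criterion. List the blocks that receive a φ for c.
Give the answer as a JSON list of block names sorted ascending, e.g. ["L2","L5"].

idom tree: L1←L0 L2←L0 L3←L0 L4←L0
Dom at joins:
  L3: preds {L0,L2}: {L0} ∩ {L0,L2} = {L0}; idom=L0
  L4: preds {L1,L3}: {L0,L1} ∩ {L0,L3} = {L0}; idom=L0

DF derivation:
  join L3 pred L0: · stop@L0
  join L3 pred L2: L2 stop@L0
  join L4 pred L1: L1 stop@L0
  join L4 pred L3: L3 stop@L0
  L0 → ∅
  L1 → {L4}
  L2 → {L3}
  L3 → {L4}
  L4 → ∅

φ for c: defs {L2}
  DF⁺ = {L3,L4}

Answer: ["L3", "L4"]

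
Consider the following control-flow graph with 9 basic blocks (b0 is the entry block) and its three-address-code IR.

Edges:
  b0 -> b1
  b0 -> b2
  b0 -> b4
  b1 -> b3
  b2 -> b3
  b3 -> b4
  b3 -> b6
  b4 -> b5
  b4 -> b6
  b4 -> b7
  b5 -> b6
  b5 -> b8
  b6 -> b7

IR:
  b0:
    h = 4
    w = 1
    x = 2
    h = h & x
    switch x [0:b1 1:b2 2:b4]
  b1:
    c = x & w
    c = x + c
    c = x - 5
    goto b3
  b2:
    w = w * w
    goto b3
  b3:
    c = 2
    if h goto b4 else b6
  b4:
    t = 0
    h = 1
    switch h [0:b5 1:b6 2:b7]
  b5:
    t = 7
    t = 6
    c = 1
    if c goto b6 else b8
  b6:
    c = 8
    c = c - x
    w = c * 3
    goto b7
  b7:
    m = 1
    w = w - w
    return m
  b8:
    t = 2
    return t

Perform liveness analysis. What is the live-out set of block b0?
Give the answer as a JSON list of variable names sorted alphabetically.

Answer: ["h", "w", "x"]

Working:
Per-block:
  b0 def {h,w,x} use ∅
  b1 def {c} use {w,x}
  b2 def {w} use {w}
  b3 def {c} use {h}
  b4 def {h,t} use ∅
  b5 def {c,t} use ∅
  b6 def {c,w} use {x}
  b7 def {m,w} use {w}
  b8 def {t} use ∅

Live sets:
  b0: in=∅ out={h,w,x}
  b1: in={h,w,x} out={h,w,x}
  b2: in={h,w,x} out={h,w,x}
  b3: in={h,w,x} out={w,x}
  b4: in={w,x} out={w,x}
  b5: in={x} out={x}
  b6: in={x} out={w}
  b7: in={w} out=∅
  b8: in=∅ out=∅

live-out(b0) = ["h", "w", "x"]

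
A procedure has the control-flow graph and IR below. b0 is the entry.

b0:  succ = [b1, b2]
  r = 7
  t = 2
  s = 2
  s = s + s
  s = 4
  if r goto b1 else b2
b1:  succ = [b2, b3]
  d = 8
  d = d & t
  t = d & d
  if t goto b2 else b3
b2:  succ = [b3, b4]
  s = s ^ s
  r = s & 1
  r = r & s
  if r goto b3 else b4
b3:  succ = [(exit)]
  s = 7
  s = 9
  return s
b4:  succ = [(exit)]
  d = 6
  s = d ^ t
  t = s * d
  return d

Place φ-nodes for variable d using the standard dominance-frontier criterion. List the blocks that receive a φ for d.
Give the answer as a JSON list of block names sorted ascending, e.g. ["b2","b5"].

Answer: ["b2", "b3"]

Analysis:
idom tree: b1←b0 b2←b0 b3←b0 b4←b2
Dom∩ at merges:
  b2: preds {b0,b1}: {b0} ∩ {b0,b1} = {b0}; idom=b0
  b3: preds {b1,b2}: {b0,b1} ∩ {b0,b2} = {b0}; idom=b0

DF derivation:
  join b2 pred b0: · stop@b0
  join b2 pred b1: b1 stop@b0
  join b3 pred b1: b1 stop@b0
  join b3 pred b2: b2 stop@b0
  b0: DF=∅
  b1: DF={b2,b3}
  b2: DF={b3}
  b3: DF=∅
  b4: DF=∅

φ for d: defs {b1,b4}
  DF⁺ = {b2,b3}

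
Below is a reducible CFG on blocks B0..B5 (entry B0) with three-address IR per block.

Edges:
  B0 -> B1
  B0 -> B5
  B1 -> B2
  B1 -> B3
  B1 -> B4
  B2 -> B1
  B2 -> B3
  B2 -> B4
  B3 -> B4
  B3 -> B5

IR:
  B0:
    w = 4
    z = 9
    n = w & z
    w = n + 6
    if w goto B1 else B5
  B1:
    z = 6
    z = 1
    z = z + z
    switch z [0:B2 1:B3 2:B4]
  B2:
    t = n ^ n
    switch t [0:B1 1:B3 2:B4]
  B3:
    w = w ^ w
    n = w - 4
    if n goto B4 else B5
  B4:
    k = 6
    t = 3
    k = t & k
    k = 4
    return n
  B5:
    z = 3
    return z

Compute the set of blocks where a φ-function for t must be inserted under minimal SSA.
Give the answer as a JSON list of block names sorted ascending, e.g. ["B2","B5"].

Answer: ["B1", "B3", "B4", "B5"]

Working:
idom tree: B1←B0 B2←B1 B3←B1 B4←B1 B5←B0
Dom at joins:
  B1: preds {B0,B2}: {B0} ∩ {B0,B1,B2} = {B0}; idom=B0
  B3: preds {B1,B2}: {B0,B1} ∩ {B0,B1,B2} = {B0,B1}; idom=B1
  B4: preds {B1,B2,B3}: {B0,B1} ∩ {B0,B1,B2} ∩ {B0,B1,B3} = {B0,B1}; idom=B1
  B5: preds {B0,B3}: {B0} ∩ {B0,B1,B3} = {B0}; idom=B0

Frontier:
  join B1 pred B0: · stop@B0
  join B1 pred B2: B2→B1 stop@B0
  join B3 pred B1: · stop@B1
  join B3 pred B2: B2 stop@B1
  join B4 pred B1: · stop@B1
  join B4 pred B2: B2 stop@B1
  join B4 pred B3: B3 stop@B1
  join B5 pred B0: · stop@B0
  join B5 pred B3: B3→B1 stop@B0
  B0 → ∅
  B1 → {B1,B5}
  B2 → {B1,B3,B4}
  B3 → {B4,B5}
  B4 → ∅
  B5 → ∅

φ for t: defs {B2,B4}
  DF⁺ = {B1,B3,B4,B5}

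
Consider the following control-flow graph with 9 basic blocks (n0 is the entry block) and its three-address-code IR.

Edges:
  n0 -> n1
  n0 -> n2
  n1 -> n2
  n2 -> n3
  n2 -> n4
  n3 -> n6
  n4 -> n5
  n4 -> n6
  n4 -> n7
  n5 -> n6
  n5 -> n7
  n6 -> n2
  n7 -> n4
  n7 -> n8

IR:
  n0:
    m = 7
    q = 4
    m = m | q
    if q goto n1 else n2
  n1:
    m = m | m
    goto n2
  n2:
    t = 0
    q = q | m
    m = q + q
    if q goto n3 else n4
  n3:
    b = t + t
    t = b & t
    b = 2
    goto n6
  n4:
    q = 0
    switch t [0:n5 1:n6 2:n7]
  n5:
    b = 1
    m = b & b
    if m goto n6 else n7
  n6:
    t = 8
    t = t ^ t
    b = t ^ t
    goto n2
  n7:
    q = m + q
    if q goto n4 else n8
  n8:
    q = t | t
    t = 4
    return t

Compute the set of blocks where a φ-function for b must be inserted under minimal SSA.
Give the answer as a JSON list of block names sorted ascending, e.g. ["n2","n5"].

idom tree: n1←n0 n2←n0 n3←n2 n4←n2 n5←n4 n6←n2 n7←n4 n8←n7
Dom at joins:
  n2: preds {n0,n1,n6}: {n0} ∩ {n0,n1} ∩ {n0,n2,n6} = {n0}; idom=n0
  n4: preds {n2,n7}: {n0,n2} ∩ {n0,n2,n4,n7} = {n0,n2}; idom=n2
  n6: preds {n3,n4,n5}: {n0,n2,n3} ∩ {n0,n2,n4} ∩ {n0,n2,n4,n5} = {n0,n2}; idom=n2
  n7: preds {n4,n5}: {n0,n2,n4} ∩ {n0,n2,n4,n5} = {n0,n2,n4}; idom=n4

Frontier:
  join n2 pred n0: · stop@n0
  join n2 pred n1: n1 stop@n0
  join n2 pred n6: n6→n2 stop@n0
  join n4 pred n2: · stop@n2
  join n4 pred n7: n7→n4 stop@n2
  join n6 pred n3: n3 stop@n2
  join n6 pred n4: n4 stop@n2
  join n6 pred n5: n5→n4 stop@n2
  join n7 pred n4: · stop@n4
  join n7 pred n5: n5 stop@n4
  DF(n0)=∅
  DF(n1)={n2}
  DF(n2)={n2}
  DF(n3)={n6}
  DF(n4)={n4,n6}
  DF(n5)={n6,n7}
  DF(n6)={n2}
  DF(n7)={n4}
  DF(n8)=∅

φ for b: defs {n3,n5,n6}
  DF⁺ = {n2,n4,n6,n7}

Answer: ["n2", "n4", "n6", "n7"]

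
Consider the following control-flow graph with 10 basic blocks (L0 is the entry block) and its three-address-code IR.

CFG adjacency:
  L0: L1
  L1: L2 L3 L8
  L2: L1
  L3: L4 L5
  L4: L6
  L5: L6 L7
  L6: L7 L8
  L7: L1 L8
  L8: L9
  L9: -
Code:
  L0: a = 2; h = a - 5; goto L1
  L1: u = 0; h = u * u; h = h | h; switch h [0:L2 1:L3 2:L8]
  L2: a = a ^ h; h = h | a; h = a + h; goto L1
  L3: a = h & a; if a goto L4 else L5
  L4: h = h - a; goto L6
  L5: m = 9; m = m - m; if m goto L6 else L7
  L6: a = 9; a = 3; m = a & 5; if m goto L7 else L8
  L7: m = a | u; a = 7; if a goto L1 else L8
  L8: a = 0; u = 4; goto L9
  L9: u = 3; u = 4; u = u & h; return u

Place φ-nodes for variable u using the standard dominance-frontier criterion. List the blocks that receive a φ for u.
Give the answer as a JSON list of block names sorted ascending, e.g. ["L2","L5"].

Answer: ["L1"]

Derivation:
idom tree: L1←L0 L2←L1 L3←L1 L4←L3 L5←L3 L6←L3 L7←L3 L8←L1 L9←L8
Join-block Dom:
  L1: preds {L0,L2,L7}: {L0} ∩ {L0,L1,L2} ∩ {L0,L1,L3,L7} = {L0}; idom=L0
  L6: preds {L4,L5}: {L0,L1,L3,L4} ∩ {L0,L1,L3,L5} = {L0,L1,L3}; idom=L3
  L7: preds {L5,L6}: {L0,L1,L3,L5} ∩ {L0,L1,L3,L6} = {L0,L1,L3}; idom=L3
  L8: preds {L1,L6,L7}: {L0,L1} ∩ {L0,L1,L3,L6} ∩ {L0,L1,L3,L7} = {L0,L1}; idom=L1

DF walk-up:
  L1←L0: walk · to L0
  L1←L2: walk L2→L1 to L0
  L1←L7: walk L7→L3→L1 to L0
  L6←L4: walk L4 to L3
  L6←L5: walk L5 to L3
  L7←L5: walk L5 to L3
  L7←L6: walk L6 to L3
  L8←L1: walk · to L1
  L8←L6: walk L6→L3 to L1
  L8←L7: walk L7→L3 to L1
  L0 → ∅
  L1 → {L1}
  L2 → {L1}
  L3 → {L1,L8}
  L4 → {L6}
  L5 → {L6,L7}
  L6 → {L7,L8}
  L7 → {L1,L8}
  L8 → ∅
  L9 → ∅

φ for u: defs {L1,L8,L9}
  DF⁺ = {L1}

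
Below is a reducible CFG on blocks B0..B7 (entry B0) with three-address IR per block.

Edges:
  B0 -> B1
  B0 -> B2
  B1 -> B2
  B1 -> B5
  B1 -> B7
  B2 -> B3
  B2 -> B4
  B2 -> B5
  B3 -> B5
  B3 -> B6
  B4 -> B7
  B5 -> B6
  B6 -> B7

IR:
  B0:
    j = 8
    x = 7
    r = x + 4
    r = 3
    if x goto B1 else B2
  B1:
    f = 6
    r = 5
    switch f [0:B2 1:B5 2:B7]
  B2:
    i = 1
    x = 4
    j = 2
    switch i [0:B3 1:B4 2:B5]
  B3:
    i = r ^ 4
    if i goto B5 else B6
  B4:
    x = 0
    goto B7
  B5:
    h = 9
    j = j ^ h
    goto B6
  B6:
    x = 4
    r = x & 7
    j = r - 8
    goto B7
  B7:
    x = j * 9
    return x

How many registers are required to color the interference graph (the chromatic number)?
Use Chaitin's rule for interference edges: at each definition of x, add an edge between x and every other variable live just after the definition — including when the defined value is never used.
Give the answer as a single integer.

Per-block:
  B0: {j,r,x} / ∅
  B1: {f,r} / ∅
  B2: {i,j,x} / ∅
  B3: {i} / {r}
  B4: {x} / ∅
  B5: {h,j} / {j}
  B6: {j,r,x} / ∅
  B7: {x} / {j}

Liveness:
  B0 li=∅ lo={j,r}
  B1 li={j} lo={j,r}
  B2 li={r} lo={j,r}
  B3 li={j,r} lo={j}
  B4 li={j} lo={j}
  B5 li={j} lo=∅
  B6 li=∅ lo={j}
  B7 li={j} lo=∅

Interference:
  f — {j,r}
  h — {j}
  i — {j,r,x}
  j — {f,h,i,r,x}
  r — {f,i,j,x}
  x — {i,j,r}

Colouring:
  {i,j,r,x} pairwise interfere (4-clique) ⇒ χ ≥ 4
  4-colouring: R0={j}  R1={h,r}  R2={f,i}  R3={x}
  χ = 4

Answer: 4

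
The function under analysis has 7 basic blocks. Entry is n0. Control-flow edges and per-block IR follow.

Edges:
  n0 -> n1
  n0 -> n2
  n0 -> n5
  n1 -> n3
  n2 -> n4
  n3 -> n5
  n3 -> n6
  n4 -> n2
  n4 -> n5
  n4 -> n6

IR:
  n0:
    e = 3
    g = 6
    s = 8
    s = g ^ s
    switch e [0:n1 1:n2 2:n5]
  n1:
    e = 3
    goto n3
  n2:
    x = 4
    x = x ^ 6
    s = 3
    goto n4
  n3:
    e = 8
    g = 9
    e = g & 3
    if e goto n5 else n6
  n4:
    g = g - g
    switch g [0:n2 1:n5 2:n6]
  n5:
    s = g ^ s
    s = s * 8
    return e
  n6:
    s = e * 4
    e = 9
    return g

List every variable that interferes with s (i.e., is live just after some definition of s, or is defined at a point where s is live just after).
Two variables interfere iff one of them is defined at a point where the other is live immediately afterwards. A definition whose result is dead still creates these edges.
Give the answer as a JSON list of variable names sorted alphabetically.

Block summaries:
  n0 def {e,g,s} use ∅
  n1 def {e} use ∅
  n2 def {s,x} use ∅
  n3 def {e,g} use ∅
  n4 def {g} use {g}
  n5 def {s} use {e,g,s}
  n6 def {e,s} use {e,g}

Live sets:
  n0: in=∅ out={e,g,s}
  n1: in={s} out={s}
  n2: in={e,g} out={e,g,s}
  n3: in={s} out={e,g,s}
  n4: in={e,g,s} out={e,g,s}
  n5: in={e,g,s} out=∅
  n6: in={e,g} out=∅

Interfere edges:
  e: {g,s,x}
  g: {e,s,x}
  s: {e,g}
  x: {e,g}

N(s) = ["e", "g"]

Answer: ["e", "g"]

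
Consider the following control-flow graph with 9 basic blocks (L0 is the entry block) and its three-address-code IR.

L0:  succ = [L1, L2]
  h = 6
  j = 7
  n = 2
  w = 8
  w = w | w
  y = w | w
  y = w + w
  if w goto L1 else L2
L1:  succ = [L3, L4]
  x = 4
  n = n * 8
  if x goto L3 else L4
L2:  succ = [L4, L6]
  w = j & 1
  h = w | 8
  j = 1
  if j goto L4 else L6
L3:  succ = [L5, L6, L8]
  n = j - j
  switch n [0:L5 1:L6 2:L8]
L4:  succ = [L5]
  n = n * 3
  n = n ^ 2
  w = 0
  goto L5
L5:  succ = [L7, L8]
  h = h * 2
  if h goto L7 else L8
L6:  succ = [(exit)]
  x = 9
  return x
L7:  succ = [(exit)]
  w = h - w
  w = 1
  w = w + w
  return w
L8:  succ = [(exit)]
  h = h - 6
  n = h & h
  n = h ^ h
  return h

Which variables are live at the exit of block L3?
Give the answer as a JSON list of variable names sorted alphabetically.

Answer: ["h", "w"]

Analysis:
Per-block:
  L0 def {h,j,n,w,y} use ∅
  L1 def {n,x} use {n}
  L2 def {h,j,w} use {j}
  L3 def {n} use {j}
  L4 def {n,w} use {n}
  L5 def {h} use {h}
  L6 def {x} use ∅
  L7 def {w} use {h,w}
  L8 def {h,n} use {h}

Liveness:
  L0 li=∅ lo={h,j,n,w}
  L1 li={h,j,n,w} lo={h,j,n,w}
  L2 li={j,n} lo={h,n}
  L3 li={h,j,w} lo={h,w}
  L4 li={h,n} lo={h,w}
  L5 li={h,w} lo={h,w}
  L6 li=∅ lo=∅
  L7 li={h,w} lo=∅
  L8 li={h} lo=∅

live-out(L3) = ["h", "w"]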